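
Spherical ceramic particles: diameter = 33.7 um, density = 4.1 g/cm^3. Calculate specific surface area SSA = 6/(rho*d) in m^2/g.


SSA = 6 / (4.1 * 33.7) = 0.043 m^2/g

0.043


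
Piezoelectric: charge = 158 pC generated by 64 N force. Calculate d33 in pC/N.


d33 = 158 / 64 = 2.5 pC/N

2.5


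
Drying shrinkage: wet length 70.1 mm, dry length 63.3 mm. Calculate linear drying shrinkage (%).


DS = (70.1 - 63.3) / 70.1 * 100 = 9.7%

9.7


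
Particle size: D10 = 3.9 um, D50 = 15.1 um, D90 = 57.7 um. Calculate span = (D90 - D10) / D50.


Span = (57.7 - 3.9) / 15.1 = 53.8 / 15.1 = 3.563

3.563


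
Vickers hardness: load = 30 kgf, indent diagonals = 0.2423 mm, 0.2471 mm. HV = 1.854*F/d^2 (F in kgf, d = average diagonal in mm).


d_avg = (0.2423+0.2471)/2 = 0.2447 mm
HV = 1.854*30/0.2447^2 = 929

929


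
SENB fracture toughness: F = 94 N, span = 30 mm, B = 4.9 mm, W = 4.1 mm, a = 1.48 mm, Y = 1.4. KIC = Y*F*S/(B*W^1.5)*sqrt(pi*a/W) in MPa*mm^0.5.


KIC = 1.4*94*30/(4.9*4.1^1.5)*sqrt(pi*1.48/4.1) = 103.35

103.35


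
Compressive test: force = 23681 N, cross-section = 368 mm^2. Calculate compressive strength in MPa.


CS = 23681 / 368 = 64.4 MPa

64.4


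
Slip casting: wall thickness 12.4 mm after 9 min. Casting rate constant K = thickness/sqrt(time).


K = 12.4 / sqrt(9) = 12.4 / 3.0 = 4.133 mm/min^0.5

4.133


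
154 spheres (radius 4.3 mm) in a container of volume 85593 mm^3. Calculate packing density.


V_sphere = 4/3*pi*4.3^3 = 333.0381 mm^3
Total V = 154*333.0381 = 51287.8674 mm^3
PD = 51287.8674 / 85593 = 0.599

0.599


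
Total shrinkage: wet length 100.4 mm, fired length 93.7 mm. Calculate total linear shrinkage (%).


TS = (100.4 - 93.7) / 100.4 * 100 = 6.67%

6.67


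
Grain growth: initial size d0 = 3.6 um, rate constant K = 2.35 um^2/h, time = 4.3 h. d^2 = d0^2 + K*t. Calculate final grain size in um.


d^2 = 3.6^2 + 2.35*4.3 = 23.065
d = sqrt(23.065) = 4.8 um

4.8


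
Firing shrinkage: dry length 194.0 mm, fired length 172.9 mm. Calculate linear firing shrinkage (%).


FS = (194.0 - 172.9) / 194.0 * 100 = 10.88%

10.88


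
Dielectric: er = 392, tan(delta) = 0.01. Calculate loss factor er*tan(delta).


Loss = 392 * 0.01 = 3.92

3.92


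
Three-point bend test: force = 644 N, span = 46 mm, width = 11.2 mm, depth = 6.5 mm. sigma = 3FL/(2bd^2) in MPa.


sigma = 3*644*46/(2*11.2*6.5^2) = 93.9 MPa

93.9


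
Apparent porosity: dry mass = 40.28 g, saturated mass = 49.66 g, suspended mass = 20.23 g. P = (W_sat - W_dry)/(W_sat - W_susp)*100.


P = (49.66 - 40.28) / (49.66 - 20.23) * 100 = 9.38 / 29.43 * 100 = 31.9%

31.9


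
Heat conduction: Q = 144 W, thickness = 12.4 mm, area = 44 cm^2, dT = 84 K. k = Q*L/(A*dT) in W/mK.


k = 144*12.4/1000/(44/10000*84) = 4.83 W/mK

4.83


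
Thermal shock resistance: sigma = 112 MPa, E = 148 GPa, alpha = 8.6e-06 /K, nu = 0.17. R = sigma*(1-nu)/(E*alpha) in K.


R = 112*(1-0.17)/(148*1000*8.6e-06) = 73 K

73


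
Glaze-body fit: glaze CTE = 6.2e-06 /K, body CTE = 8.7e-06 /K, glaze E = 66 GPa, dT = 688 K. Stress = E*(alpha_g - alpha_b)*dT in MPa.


Stress = 66*1000*(6.2e-06 - 8.7e-06)*688 = -113.5 MPa

-113.5


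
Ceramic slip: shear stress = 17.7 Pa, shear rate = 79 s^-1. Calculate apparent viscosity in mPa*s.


eta = tau/gamma * 1000 = 17.7/79 * 1000 = 224.1 mPa*s

224.1


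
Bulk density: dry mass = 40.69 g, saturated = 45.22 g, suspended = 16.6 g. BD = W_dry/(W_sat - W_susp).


BD = 40.69 / (45.22 - 16.6) = 40.69 / 28.62 = 1.422 g/cm^3

1.422


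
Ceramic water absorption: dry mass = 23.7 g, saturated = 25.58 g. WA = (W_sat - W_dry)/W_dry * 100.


WA = (25.58 - 23.7) / 23.7 * 100 = 7.93%

7.93


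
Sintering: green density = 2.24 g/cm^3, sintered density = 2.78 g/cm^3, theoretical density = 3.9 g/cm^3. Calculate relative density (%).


Relative = 2.78 / 3.9 * 100 = 71.3%

71.3


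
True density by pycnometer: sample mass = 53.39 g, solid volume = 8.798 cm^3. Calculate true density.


TD = 53.39 / 8.798 = 6.068 g/cm^3

6.068


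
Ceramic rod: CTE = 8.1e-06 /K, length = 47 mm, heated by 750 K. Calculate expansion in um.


dL = 8.1e-06 * 47 * 750 * 1000 = 285.525 um

285.525


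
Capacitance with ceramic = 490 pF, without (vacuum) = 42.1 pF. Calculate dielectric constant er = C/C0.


er = 490 / 42.1 = 11.64

11.64


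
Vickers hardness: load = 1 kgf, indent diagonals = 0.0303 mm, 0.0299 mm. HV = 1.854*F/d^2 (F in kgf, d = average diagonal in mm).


d_avg = (0.0303+0.0299)/2 = 0.0301 mm
HV = 1.854*1/0.0301^2 = 2046

2046


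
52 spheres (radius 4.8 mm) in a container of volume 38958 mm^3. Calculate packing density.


V_sphere = 4/3*pi*4.8^3 = 463.2467 mm^3
Total V = 52*463.2467 = 24088.8284 mm^3
PD = 24088.8284 / 38958 = 0.618

0.618


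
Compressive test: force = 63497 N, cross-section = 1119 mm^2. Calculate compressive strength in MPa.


CS = 63497 / 1119 = 56.7 MPa

56.7


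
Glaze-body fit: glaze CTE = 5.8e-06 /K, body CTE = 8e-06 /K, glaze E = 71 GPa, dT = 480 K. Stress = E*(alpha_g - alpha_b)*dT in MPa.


Stress = 71*1000*(5.8e-06 - 8e-06)*480 = -75.0 MPa

-75.0


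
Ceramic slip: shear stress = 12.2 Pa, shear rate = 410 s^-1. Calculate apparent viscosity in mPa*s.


eta = tau/gamma * 1000 = 12.2/410 * 1000 = 29.8 mPa*s

29.8


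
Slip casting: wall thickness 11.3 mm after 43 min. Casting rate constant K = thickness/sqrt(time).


K = 11.3 / sqrt(43) = 11.3 / 6.5574 = 1.723 mm/min^0.5

1.723


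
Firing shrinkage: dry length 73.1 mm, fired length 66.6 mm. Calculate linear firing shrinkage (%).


FS = (73.1 - 66.6) / 73.1 * 100 = 8.89%

8.89


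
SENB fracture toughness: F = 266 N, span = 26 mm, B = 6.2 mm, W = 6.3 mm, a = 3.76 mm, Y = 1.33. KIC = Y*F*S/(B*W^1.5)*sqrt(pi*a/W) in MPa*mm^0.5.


KIC = 1.33*266*26/(6.2*6.3^1.5)*sqrt(pi*3.76/6.3) = 128.47

128.47


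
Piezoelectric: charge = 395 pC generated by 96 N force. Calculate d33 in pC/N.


d33 = 395 / 96 = 4.1 pC/N

4.1


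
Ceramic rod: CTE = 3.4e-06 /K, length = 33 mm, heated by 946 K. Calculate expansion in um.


dL = 3.4e-06 * 33 * 946 * 1000 = 106.141 um

106.141


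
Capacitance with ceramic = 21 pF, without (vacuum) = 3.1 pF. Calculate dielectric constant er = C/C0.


er = 21 / 3.1 = 6.77

6.77


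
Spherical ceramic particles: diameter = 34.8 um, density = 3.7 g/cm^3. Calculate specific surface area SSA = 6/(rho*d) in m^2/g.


SSA = 6 / (3.7 * 34.8) = 0.047 m^2/g

0.047


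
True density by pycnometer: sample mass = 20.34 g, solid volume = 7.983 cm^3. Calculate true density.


TD = 20.34 / 7.983 = 2.548 g/cm^3

2.548


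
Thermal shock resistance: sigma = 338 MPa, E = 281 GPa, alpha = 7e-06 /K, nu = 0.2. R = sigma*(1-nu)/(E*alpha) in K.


R = 338*(1-0.2)/(281*1000*7e-06) = 137 K

137


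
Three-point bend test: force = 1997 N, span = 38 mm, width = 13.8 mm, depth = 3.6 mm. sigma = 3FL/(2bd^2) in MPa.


sigma = 3*1997*38/(2*13.8*3.6^2) = 636.5 MPa

636.5


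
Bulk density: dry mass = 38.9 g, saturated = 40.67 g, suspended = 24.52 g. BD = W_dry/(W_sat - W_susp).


BD = 38.9 / (40.67 - 24.52) = 38.9 / 16.15 = 2.409 g/cm^3

2.409


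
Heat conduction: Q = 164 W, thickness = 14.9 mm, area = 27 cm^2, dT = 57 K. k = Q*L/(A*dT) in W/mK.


k = 164*14.9/1000/(27/10000*57) = 15.88 W/mK

15.88


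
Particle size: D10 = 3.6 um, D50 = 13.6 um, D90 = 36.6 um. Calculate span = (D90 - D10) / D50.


Span = (36.6 - 3.6) / 13.6 = 33.0 / 13.6 = 2.426

2.426


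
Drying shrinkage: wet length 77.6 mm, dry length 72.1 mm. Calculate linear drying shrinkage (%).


DS = (77.6 - 72.1) / 77.6 * 100 = 7.09%

7.09


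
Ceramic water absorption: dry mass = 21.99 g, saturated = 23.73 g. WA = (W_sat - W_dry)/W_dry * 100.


WA = (23.73 - 21.99) / 21.99 * 100 = 7.91%

7.91


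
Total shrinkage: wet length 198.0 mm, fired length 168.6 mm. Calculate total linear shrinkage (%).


TS = (198.0 - 168.6) / 198.0 * 100 = 14.85%

14.85


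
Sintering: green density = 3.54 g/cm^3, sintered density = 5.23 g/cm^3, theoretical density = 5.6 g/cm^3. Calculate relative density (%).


Relative = 5.23 / 5.6 * 100 = 93.4%

93.4


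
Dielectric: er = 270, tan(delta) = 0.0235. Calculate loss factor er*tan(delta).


Loss = 270 * 0.0235 = 6.345

6.345


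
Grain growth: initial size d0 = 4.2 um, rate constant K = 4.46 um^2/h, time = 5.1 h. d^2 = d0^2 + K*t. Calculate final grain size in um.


d^2 = 4.2^2 + 4.46*5.1 = 40.386
d = sqrt(40.386) = 6.35 um

6.35


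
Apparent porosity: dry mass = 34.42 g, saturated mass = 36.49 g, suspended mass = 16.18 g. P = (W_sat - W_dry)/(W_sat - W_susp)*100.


P = (36.49 - 34.42) / (36.49 - 16.18) * 100 = 2.07 / 20.31 * 100 = 10.2%

10.2


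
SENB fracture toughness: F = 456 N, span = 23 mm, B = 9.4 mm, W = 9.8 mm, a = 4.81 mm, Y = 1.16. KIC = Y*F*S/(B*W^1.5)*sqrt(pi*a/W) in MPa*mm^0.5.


KIC = 1.16*456*23/(9.4*9.8^1.5)*sqrt(pi*4.81/9.8) = 52.39

52.39


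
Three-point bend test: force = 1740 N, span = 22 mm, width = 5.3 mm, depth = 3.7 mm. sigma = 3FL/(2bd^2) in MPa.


sigma = 3*1740*22/(2*5.3*3.7^2) = 791.4 MPa

791.4


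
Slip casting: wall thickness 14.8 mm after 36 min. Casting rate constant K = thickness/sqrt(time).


K = 14.8 / sqrt(36) = 14.8 / 6.0 = 2.467 mm/min^0.5

2.467


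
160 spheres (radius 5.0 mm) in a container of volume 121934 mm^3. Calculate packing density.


V_sphere = 4/3*pi*5.0^3 = 523.5988 mm^3
Total V = 160*523.5988 = 83775.808 mm^3
PD = 83775.808 / 121934 = 0.687

0.687


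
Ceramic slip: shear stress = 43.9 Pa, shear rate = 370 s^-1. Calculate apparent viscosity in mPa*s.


eta = tau/gamma * 1000 = 43.9/370 * 1000 = 118.6 mPa*s

118.6


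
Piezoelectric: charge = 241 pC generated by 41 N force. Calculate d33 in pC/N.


d33 = 241 / 41 = 5.9 pC/N

5.9


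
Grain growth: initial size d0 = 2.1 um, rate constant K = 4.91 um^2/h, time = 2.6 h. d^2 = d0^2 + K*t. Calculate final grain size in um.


d^2 = 2.1^2 + 4.91*2.6 = 17.176
d = sqrt(17.176) = 4.14 um

4.14


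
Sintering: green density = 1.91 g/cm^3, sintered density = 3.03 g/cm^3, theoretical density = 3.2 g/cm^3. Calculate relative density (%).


Relative = 3.03 / 3.2 * 100 = 94.7%

94.7


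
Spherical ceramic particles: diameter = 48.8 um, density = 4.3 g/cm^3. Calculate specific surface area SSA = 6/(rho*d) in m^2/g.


SSA = 6 / (4.3 * 48.8) = 0.029 m^2/g

0.029


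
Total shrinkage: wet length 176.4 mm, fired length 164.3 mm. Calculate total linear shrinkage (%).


TS = (176.4 - 164.3) / 176.4 * 100 = 6.86%

6.86


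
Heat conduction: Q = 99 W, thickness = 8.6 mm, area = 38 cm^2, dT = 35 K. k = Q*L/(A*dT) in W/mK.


k = 99*8.6/1000/(38/10000*35) = 6.4 W/mK

6.4


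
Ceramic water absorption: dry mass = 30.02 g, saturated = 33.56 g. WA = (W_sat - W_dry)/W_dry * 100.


WA = (33.56 - 30.02) / 30.02 * 100 = 11.79%

11.79


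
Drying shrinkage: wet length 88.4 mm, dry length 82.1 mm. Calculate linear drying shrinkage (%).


DS = (88.4 - 82.1) / 88.4 * 100 = 7.13%

7.13


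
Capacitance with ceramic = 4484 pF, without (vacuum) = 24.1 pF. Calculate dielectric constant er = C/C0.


er = 4484 / 24.1 = 186.06

186.06


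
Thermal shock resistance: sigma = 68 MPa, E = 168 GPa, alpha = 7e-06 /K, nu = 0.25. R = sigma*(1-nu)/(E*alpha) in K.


R = 68*(1-0.25)/(168*1000*7e-06) = 43 K

43


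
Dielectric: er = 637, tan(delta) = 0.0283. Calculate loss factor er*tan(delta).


Loss = 637 * 0.0283 = 18.027

18.027


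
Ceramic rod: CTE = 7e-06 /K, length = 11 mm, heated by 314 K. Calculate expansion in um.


dL = 7e-06 * 11 * 314 * 1000 = 24.178 um

24.178


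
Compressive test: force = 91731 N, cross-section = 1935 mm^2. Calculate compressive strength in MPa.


CS = 91731 / 1935 = 47.4 MPa

47.4


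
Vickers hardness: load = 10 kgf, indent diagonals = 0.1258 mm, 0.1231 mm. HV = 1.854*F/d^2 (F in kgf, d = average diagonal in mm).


d_avg = (0.1258+0.1231)/2 = 0.12445 mm
HV = 1.854*10/0.12445^2 = 1197

1197


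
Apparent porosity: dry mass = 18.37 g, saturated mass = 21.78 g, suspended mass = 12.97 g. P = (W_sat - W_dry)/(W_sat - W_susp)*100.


P = (21.78 - 18.37) / (21.78 - 12.97) * 100 = 3.41 / 8.81 * 100 = 38.7%

38.7


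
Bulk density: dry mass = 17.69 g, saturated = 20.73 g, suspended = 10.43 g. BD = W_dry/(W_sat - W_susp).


BD = 17.69 / (20.73 - 10.43) = 17.69 / 10.3 = 1.717 g/cm^3

1.717


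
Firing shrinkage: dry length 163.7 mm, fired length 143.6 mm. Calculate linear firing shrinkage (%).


FS = (163.7 - 143.6) / 163.7 * 100 = 12.28%

12.28


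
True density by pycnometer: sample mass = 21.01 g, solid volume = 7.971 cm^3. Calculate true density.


TD = 21.01 / 7.971 = 2.636 g/cm^3

2.636


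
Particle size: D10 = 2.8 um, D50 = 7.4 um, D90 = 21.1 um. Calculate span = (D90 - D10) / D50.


Span = (21.1 - 2.8) / 7.4 = 18.3 / 7.4 = 2.473

2.473


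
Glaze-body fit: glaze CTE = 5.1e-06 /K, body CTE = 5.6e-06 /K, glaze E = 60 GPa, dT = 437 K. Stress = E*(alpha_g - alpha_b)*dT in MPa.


Stress = 60*1000*(5.1e-06 - 5.6e-06)*437 = -13.1 MPa

-13.1


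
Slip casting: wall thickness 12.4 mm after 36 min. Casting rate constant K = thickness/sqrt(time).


K = 12.4 / sqrt(36) = 12.4 / 6.0 = 2.067 mm/min^0.5

2.067


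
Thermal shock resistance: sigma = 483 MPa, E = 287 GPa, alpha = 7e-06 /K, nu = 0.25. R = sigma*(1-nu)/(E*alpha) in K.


R = 483*(1-0.25)/(287*1000*7e-06) = 180 K

180


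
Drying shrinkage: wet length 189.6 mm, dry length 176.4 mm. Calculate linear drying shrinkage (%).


DS = (189.6 - 176.4) / 189.6 * 100 = 6.96%

6.96


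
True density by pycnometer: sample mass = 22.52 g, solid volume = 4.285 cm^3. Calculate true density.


TD = 22.52 / 4.285 = 5.256 g/cm^3

5.256


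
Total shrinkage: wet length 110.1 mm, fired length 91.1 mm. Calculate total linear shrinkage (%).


TS = (110.1 - 91.1) / 110.1 * 100 = 17.26%

17.26


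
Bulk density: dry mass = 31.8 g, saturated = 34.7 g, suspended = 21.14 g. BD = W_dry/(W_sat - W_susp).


BD = 31.8 / (34.7 - 21.14) = 31.8 / 13.56 = 2.345 g/cm^3

2.345


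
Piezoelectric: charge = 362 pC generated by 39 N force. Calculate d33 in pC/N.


d33 = 362 / 39 = 9.3 pC/N

9.3


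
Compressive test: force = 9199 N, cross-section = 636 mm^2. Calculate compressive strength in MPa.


CS = 9199 / 636 = 14.5 MPa

14.5


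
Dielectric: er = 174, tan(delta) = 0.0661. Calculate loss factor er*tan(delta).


Loss = 174 * 0.0661 = 11.501

11.501


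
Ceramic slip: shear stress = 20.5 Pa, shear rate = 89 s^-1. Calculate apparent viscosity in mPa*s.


eta = tau/gamma * 1000 = 20.5/89 * 1000 = 230.3 mPa*s

230.3


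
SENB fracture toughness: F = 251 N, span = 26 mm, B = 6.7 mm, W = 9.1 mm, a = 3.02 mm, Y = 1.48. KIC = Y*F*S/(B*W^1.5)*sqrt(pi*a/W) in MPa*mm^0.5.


KIC = 1.48*251*26/(6.7*9.1^1.5)*sqrt(pi*3.02/9.1) = 53.62

53.62


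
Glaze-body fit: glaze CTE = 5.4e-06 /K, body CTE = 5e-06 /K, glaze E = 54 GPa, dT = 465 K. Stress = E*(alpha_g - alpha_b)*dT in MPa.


Stress = 54*1000*(5.4e-06 - 5e-06)*465 = 10.0 MPa

10.0


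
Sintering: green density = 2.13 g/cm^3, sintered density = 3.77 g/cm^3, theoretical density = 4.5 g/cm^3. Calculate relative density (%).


Relative = 3.77 / 4.5 * 100 = 83.8%

83.8


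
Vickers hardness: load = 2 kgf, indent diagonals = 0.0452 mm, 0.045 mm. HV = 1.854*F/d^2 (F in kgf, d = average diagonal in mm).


d_avg = (0.0452+0.045)/2 = 0.0451 mm
HV = 1.854*2/0.0451^2 = 1823

1823


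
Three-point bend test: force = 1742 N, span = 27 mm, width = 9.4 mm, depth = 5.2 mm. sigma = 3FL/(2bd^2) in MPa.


sigma = 3*1742*27/(2*9.4*5.2^2) = 277.6 MPa

277.6


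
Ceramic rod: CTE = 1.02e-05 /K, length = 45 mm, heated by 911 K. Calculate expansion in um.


dL = 1.02e-05 * 45 * 911 * 1000 = 418.149 um

418.149


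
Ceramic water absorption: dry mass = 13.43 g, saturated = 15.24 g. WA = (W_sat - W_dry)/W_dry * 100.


WA = (15.24 - 13.43) / 13.43 * 100 = 13.48%

13.48


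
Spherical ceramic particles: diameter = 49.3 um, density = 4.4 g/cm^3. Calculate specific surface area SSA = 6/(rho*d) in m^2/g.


SSA = 6 / (4.4 * 49.3) = 0.028 m^2/g

0.028


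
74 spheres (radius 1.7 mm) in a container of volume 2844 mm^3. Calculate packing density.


V_sphere = 4/3*pi*1.7^3 = 20.5795 mm^3
Total V = 74*20.5795 = 1522.883 mm^3
PD = 1522.883 / 2844 = 0.535

0.535


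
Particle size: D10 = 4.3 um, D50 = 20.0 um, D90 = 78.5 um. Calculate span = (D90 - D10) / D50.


Span = (78.5 - 4.3) / 20.0 = 74.2 / 20.0 = 3.71

3.71


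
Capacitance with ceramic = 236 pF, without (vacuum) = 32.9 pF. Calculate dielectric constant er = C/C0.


er = 236 / 32.9 = 7.17

7.17


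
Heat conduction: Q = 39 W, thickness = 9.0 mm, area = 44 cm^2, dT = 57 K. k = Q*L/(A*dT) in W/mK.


k = 39*9.0/1000/(44/10000*57) = 1.4 W/mK

1.4


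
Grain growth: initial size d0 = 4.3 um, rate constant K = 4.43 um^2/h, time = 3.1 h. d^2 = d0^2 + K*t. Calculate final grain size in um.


d^2 = 4.3^2 + 4.43*3.1 = 32.223
d = sqrt(32.223) = 5.68 um

5.68


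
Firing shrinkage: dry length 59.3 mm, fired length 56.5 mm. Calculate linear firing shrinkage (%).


FS = (59.3 - 56.5) / 59.3 * 100 = 4.72%

4.72


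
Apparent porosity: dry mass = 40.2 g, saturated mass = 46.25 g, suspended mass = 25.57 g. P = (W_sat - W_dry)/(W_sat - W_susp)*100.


P = (46.25 - 40.2) / (46.25 - 25.57) * 100 = 6.05 / 20.68 * 100 = 29.3%

29.3


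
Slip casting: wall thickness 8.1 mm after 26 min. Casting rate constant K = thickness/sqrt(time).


K = 8.1 / sqrt(26) = 8.1 / 5.099 = 1.589 mm/min^0.5

1.589


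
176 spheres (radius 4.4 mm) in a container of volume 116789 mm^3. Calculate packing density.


V_sphere = 4/3*pi*4.4^3 = 356.8179 mm^3
Total V = 176*356.8179 = 62799.9504 mm^3
PD = 62799.9504 / 116789 = 0.538

0.538


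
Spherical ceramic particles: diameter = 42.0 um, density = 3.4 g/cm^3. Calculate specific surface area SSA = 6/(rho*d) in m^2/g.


SSA = 6 / (3.4 * 42.0) = 0.042 m^2/g

0.042


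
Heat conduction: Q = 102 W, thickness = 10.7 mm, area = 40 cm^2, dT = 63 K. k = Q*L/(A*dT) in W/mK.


k = 102*10.7/1000/(40/10000*63) = 4.33 W/mK

4.33


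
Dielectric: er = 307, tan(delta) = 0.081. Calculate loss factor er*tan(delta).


Loss = 307 * 0.081 = 24.867

24.867


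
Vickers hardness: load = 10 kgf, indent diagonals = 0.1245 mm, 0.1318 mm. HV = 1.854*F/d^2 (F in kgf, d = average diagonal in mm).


d_avg = (0.1245+0.1318)/2 = 0.12815 mm
HV = 1.854*10/0.12815^2 = 1129

1129


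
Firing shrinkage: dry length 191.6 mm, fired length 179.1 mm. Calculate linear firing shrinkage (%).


FS = (191.6 - 179.1) / 191.6 * 100 = 6.52%

6.52


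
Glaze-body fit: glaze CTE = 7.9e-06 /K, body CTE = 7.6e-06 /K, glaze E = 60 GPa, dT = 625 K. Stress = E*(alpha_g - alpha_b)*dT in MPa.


Stress = 60*1000*(7.9e-06 - 7.6e-06)*625 = 11.3 MPa

11.3


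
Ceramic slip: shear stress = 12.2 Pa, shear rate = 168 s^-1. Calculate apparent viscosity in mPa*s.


eta = tau/gamma * 1000 = 12.2/168 * 1000 = 72.6 mPa*s

72.6


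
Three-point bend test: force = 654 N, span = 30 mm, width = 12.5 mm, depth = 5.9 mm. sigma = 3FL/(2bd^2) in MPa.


sigma = 3*654*30/(2*12.5*5.9^2) = 67.6 MPa

67.6


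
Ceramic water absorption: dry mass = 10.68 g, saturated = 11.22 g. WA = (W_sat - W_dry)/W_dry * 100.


WA = (11.22 - 10.68) / 10.68 * 100 = 5.06%

5.06


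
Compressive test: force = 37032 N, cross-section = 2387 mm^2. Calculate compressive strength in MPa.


CS = 37032 / 2387 = 15.5 MPa

15.5


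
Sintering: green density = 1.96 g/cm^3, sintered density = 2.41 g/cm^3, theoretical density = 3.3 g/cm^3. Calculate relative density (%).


Relative = 2.41 / 3.3 * 100 = 73.0%

73.0


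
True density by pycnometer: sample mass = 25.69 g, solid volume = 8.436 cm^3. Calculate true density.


TD = 25.69 / 8.436 = 3.045 g/cm^3

3.045


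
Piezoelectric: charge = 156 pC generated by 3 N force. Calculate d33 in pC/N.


d33 = 156 / 3 = 52.0 pC/N

52.0


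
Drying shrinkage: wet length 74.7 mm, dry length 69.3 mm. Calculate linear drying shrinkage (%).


DS = (74.7 - 69.3) / 74.7 * 100 = 7.23%

7.23


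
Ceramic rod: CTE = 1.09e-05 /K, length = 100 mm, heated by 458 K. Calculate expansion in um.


dL = 1.09e-05 * 100 * 458 * 1000 = 499.22 um

499.22


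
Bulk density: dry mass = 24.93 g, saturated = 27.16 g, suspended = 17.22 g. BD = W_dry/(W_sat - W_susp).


BD = 24.93 / (27.16 - 17.22) = 24.93 / 9.94 = 2.508 g/cm^3

2.508


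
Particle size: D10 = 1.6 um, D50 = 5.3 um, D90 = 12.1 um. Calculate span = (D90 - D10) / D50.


Span = (12.1 - 1.6) / 5.3 = 10.5 / 5.3 = 1.981

1.981


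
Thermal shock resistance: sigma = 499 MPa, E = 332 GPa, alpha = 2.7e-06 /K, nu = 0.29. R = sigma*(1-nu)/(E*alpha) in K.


R = 499*(1-0.29)/(332*1000*2.7e-06) = 395 K

395


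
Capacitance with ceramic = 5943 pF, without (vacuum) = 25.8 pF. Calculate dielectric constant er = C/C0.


er = 5943 / 25.8 = 230.35

230.35


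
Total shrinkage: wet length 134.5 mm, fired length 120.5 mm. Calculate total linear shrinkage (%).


TS = (134.5 - 120.5) / 134.5 * 100 = 10.41%

10.41


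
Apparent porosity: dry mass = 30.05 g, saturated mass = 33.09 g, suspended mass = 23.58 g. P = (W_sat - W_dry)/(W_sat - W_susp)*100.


P = (33.09 - 30.05) / (33.09 - 23.58) * 100 = 3.04 / 9.51 * 100 = 32.0%

32.0


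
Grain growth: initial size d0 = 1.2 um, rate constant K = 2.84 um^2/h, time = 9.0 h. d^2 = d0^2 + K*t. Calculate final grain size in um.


d^2 = 1.2^2 + 2.84*9.0 = 27.0
d = sqrt(27.0) = 5.2 um

5.2


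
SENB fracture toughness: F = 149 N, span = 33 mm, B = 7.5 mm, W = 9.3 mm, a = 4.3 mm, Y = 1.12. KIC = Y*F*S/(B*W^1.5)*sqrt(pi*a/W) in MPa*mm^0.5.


KIC = 1.12*149*33/(7.5*9.3^1.5)*sqrt(pi*4.3/9.3) = 31.2

31.2


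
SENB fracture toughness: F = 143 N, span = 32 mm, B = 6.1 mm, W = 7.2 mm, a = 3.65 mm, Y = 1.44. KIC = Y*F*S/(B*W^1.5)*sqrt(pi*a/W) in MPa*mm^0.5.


KIC = 1.44*143*32/(6.1*7.2^1.5)*sqrt(pi*3.65/7.2) = 70.56

70.56


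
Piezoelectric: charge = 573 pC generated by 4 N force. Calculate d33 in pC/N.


d33 = 573 / 4 = 143.3 pC/N

143.3


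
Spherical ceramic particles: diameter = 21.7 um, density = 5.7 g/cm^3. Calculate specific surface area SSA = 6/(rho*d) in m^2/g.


SSA = 6 / (5.7 * 21.7) = 0.049 m^2/g

0.049


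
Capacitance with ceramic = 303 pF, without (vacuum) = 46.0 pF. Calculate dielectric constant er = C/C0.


er = 303 / 46.0 = 6.59

6.59


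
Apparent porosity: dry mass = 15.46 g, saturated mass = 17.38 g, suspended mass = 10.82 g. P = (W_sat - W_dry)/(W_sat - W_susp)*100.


P = (17.38 - 15.46) / (17.38 - 10.82) * 100 = 1.92 / 6.56 * 100 = 29.3%

29.3


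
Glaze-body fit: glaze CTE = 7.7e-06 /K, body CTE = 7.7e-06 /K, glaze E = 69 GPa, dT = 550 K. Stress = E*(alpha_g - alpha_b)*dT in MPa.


Stress = 69*1000*(7.7e-06 - 7.7e-06)*550 = 0.0 MPa

0.0


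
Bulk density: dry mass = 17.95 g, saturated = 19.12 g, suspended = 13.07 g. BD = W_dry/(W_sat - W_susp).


BD = 17.95 / (19.12 - 13.07) = 17.95 / 6.05 = 2.967 g/cm^3

2.967


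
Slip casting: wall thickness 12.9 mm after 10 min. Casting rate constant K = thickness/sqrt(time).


K = 12.9 / sqrt(10) = 12.9 / 3.1623 = 4.079 mm/min^0.5

4.079


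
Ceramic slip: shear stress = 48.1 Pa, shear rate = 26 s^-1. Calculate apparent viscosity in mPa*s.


eta = tau/gamma * 1000 = 48.1/26 * 1000 = 1850.0 mPa*s

1850.0


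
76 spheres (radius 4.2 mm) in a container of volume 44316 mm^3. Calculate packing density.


V_sphere = 4/3*pi*4.2^3 = 310.3391 mm^3
Total V = 76*310.3391 = 23585.7716 mm^3
PD = 23585.7716 / 44316 = 0.532

0.532


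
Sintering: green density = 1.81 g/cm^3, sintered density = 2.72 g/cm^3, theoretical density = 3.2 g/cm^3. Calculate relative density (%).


Relative = 2.72 / 3.2 * 100 = 85.0%

85.0


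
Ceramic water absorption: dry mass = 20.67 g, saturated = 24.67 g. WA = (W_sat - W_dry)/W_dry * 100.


WA = (24.67 - 20.67) / 20.67 * 100 = 19.35%

19.35


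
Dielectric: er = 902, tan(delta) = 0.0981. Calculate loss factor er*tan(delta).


Loss = 902 * 0.0981 = 88.486

88.486


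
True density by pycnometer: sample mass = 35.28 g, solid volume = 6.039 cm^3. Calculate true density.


TD = 35.28 / 6.039 = 5.842 g/cm^3

5.842


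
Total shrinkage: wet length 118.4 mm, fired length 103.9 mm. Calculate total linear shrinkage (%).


TS = (118.4 - 103.9) / 118.4 * 100 = 12.25%

12.25


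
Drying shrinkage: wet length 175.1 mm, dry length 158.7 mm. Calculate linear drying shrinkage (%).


DS = (175.1 - 158.7) / 175.1 * 100 = 9.37%

9.37


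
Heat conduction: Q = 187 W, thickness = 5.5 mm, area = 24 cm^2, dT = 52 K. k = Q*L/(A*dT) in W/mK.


k = 187*5.5/1000/(24/10000*52) = 8.24 W/mK

8.24


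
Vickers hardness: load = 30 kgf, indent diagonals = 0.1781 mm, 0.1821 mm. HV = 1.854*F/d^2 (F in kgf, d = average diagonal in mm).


d_avg = (0.1781+0.1821)/2 = 0.1801 mm
HV = 1.854*30/0.1801^2 = 1715

1715


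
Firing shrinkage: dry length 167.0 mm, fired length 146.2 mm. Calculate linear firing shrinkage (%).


FS = (167.0 - 146.2) / 167.0 * 100 = 12.46%

12.46


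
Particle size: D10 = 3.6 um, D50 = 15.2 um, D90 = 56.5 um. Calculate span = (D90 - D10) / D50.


Span = (56.5 - 3.6) / 15.2 = 52.9 / 15.2 = 3.48

3.48


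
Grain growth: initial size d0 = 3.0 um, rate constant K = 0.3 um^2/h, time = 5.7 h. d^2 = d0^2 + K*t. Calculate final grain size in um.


d^2 = 3.0^2 + 0.3*5.7 = 10.71
d = sqrt(10.71) = 3.27 um

3.27


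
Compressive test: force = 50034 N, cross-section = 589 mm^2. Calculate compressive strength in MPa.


CS = 50034 / 589 = 84.9 MPa

84.9


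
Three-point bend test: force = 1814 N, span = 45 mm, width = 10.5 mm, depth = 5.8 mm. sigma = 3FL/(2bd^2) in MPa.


sigma = 3*1814*45/(2*10.5*5.8^2) = 346.7 MPa

346.7


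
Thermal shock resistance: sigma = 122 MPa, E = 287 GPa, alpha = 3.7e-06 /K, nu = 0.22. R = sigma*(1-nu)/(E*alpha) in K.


R = 122*(1-0.22)/(287*1000*3.7e-06) = 90 K

90


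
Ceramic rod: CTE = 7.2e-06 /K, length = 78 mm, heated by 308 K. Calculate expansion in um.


dL = 7.2e-06 * 78 * 308 * 1000 = 172.973 um

172.973


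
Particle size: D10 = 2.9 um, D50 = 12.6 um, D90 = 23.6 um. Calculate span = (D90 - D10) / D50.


Span = (23.6 - 2.9) / 12.6 = 20.7 / 12.6 = 1.643

1.643


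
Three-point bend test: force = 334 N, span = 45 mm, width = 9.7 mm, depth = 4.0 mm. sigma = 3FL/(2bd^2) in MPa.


sigma = 3*334*45/(2*9.7*4.0^2) = 145.3 MPa

145.3


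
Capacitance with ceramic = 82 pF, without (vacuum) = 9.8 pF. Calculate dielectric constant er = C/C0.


er = 82 / 9.8 = 8.37

8.37


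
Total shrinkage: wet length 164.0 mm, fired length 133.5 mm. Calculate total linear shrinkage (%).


TS = (164.0 - 133.5) / 164.0 * 100 = 18.6%

18.6


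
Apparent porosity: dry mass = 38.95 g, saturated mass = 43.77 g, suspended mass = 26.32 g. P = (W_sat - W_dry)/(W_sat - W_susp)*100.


P = (43.77 - 38.95) / (43.77 - 26.32) * 100 = 4.82 / 17.45 * 100 = 27.6%

27.6


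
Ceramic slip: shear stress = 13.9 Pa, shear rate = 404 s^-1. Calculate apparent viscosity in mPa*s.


eta = tau/gamma * 1000 = 13.9/404 * 1000 = 34.4 mPa*s

34.4


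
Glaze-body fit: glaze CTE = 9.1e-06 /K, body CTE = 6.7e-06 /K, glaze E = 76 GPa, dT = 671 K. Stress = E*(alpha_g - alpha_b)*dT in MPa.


Stress = 76*1000*(9.1e-06 - 6.7e-06)*671 = 122.4 MPa

122.4


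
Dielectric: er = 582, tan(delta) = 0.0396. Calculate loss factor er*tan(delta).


Loss = 582 * 0.0396 = 23.047

23.047


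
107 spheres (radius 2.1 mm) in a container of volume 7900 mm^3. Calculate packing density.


V_sphere = 4/3*pi*2.1^3 = 38.7924 mm^3
Total V = 107*38.7924 = 4150.7868 mm^3
PD = 4150.7868 / 7900 = 0.525

0.525


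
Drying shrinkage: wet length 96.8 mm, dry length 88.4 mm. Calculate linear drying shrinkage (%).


DS = (96.8 - 88.4) / 96.8 * 100 = 8.68%

8.68


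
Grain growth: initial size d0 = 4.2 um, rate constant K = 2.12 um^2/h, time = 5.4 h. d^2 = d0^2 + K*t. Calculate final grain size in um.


d^2 = 4.2^2 + 2.12*5.4 = 29.088
d = sqrt(29.088) = 5.39 um

5.39


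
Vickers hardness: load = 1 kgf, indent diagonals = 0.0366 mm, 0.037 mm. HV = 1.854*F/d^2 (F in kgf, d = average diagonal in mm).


d_avg = (0.0366+0.037)/2 = 0.0368 mm
HV = 1.854*1/0.0368^2 = 1369

1369


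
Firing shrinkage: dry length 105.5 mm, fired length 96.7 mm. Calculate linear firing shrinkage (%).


FS = (105.5 - 96.7) / 105.5 * 100 = 8.34%

8.34


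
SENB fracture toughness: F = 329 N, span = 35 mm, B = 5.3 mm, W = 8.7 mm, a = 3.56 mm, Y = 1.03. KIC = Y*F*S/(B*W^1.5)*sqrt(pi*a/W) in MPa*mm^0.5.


KIC = 1.03*329*35/(5.3*8.7^1.5)*sqrt(pi*3.56/8.7) = 98.88

98.88


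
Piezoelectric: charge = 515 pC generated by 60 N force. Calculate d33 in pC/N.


d33 = 515 / 60 = 8.6 pC/N

8.6


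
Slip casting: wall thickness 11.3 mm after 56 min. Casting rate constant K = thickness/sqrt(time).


K = 11.3 / sqrt(56) = 11.3 / 7.4833 = 1.51 mm/min^0.5

1.51


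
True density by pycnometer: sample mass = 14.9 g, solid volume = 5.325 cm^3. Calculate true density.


TD = 14.9 / 5.325 = 2.798 g/cm^3

2.798


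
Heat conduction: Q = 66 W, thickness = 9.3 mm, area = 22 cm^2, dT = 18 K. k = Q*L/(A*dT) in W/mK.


k = 66*9.3/1000/(22/10000*18) = 15.5 W/mK

15.5


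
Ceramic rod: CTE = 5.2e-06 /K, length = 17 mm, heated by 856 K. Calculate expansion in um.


dL = 5.2e-06 * 17 * 856 * 1000 = 75.67 um

75.67


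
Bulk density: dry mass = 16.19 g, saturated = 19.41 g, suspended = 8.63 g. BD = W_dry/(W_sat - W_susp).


BD = 16.19 / (19.41 - 8.63) = 16.19 / 10.78 = 1.502 g/cm^3

1.502


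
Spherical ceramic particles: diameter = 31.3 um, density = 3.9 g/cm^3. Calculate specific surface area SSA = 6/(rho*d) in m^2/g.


SSA = 6 / (3.9 * 31.3) = 0.049 m^2/g

0.049


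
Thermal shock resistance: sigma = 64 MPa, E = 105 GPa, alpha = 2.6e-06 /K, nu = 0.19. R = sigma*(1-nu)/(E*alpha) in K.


R = 64*(1-0.19)/(105*1000*2.6e-06) = 190 K

190


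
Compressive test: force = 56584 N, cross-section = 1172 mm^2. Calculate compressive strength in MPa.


CS = 56584 / 1172 = 48.3 MPa

48.3


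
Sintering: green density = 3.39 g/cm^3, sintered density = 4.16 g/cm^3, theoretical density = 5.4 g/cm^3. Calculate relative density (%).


Relative = 4.16 / 5.4 * 100 = 77.0%

77.0


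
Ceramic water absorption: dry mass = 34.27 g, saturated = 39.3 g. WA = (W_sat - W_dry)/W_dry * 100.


WA = (39.3 - 34.27) / 34.27 * 100 = 14.68%

14.68


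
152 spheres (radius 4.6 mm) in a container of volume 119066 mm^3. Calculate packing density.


V_sphere = 4/3*pi*4.6^3 = 407.7201 mm^3
Total V = 152*407.7201 = 61973.4552 mm^3
PD = 61973.4552 / 119066 = 0.52

0.52


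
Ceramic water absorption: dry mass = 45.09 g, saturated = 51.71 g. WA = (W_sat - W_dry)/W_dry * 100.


WA = (51.71 - 45.09) / 45.09 * 100 = 14.68%

14.68


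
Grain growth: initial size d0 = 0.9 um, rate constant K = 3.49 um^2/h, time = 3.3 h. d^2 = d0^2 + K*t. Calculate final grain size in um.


d^2 = 0.9^2 + 3.49*3.3 = 12.327
d = sqrt(12.327) = 3.51 um

3.51


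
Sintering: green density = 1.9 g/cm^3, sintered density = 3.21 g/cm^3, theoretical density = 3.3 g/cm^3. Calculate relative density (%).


Relative = 3.21 / 3.3 * 100 = 97.3%

97.3


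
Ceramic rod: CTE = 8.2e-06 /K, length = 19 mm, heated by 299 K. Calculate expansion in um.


dL = 8.2e-06 * 19 * 299 * 1000 = 46.584 um

46.584


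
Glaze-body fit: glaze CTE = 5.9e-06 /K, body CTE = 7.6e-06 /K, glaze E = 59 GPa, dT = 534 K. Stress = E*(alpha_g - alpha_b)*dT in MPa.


Stress = 59*1000*(5.9e-06 - 7.6e-06)*534 = -53.6 MPa

-53.6


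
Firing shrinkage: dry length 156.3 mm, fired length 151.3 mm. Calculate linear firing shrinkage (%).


FS = (156.3 - 151.3) / 156.3 * 100 = 3.2%

3.2


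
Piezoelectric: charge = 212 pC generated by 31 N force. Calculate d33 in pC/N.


d33 = 212 / 31 = 6.8 pC/N

6.8


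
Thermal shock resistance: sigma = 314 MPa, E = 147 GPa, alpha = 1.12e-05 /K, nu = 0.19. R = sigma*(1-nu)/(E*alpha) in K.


R = 314*(1-0.19)/(147*1000*1.12e-05) = 154 K

154


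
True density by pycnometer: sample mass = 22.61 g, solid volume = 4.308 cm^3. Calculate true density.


TD = 22.61 / 4.308 = 5.248 g/cm^3

5.248


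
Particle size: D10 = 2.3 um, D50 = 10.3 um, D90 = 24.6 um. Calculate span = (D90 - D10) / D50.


Span = (24.6 - 2.3) / 10.3 = 22.3 / 10.3 = 2.165

2.165


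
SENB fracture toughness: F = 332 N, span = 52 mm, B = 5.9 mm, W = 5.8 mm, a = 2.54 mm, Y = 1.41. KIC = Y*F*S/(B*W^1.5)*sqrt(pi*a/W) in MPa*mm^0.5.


KIC = 1.41*332*52/(5.9*5.8^1.5)*sqrt(pi*2.54/5.8) = 346.45

346.45


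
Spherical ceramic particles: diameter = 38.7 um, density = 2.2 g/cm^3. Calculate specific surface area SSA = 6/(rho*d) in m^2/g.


SSA = 6 / (2.2 * 38.7) = 0.07 m^2/g

0.07


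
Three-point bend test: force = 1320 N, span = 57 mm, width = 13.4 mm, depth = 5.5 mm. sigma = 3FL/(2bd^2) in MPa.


sigma = 3*1320*57/(2*13.4*5.5^2) = 278.4 MPa

278.4


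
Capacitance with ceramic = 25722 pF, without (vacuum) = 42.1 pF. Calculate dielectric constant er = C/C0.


er = 25722 / 42.1 = 610.97

610.97


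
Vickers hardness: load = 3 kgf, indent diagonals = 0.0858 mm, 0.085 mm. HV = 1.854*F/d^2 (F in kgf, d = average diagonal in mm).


d_avg = (0.0858+0.085)/2 = 0.0854 mm
HV = 1.854*3/0.0854^2 = 763

763


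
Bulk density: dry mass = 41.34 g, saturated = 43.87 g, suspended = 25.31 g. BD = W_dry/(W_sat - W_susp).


BD = 41.34 / (43.87 - 25.31) = 41.34 / 18.56 = 2.227 g/cm^3

2.227


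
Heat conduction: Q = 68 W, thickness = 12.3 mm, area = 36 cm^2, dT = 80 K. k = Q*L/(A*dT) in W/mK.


k = 68*12.3/1000/(36/10000*80) = 2.9 W/mK

2.9


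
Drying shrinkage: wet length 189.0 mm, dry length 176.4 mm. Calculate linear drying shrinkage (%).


DS = (189.0 - 176.4) / 189.0 * 100 = 6.67%

6.67


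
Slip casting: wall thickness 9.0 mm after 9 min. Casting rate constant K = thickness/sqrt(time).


K = 9.0 / sqrt(9) = 9.0 / 3.0 = 3.0 mm/min^0.5

3.0


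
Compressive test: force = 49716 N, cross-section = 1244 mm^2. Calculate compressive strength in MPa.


CS = 49716 / 1244 = 40.0 MPa

40.0


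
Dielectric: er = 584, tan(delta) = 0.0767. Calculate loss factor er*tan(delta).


Loss = 584 * 0.0767 = 44.793

44.793


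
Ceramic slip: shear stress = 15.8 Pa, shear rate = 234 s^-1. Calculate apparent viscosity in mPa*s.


eta = tau/gamma * 1000 = 15.8/234 * 1000 = 67.5 mPa*s

67.5


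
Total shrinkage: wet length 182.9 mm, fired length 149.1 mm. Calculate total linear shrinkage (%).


TS = (182.9 - 149.1) / 182.9 * 100 = 18.48%

18.48


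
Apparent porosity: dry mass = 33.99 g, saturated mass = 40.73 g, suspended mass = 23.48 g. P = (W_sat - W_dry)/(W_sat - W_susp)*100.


P = (40.73 - 33.99) / (40.73 - 23.48) * 100 = 6.74 / 17.25 * 100 = 39.1%

39.1


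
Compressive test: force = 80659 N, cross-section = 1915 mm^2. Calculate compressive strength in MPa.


CS = 80659 / 1915 = 42.1 MPa

42.1


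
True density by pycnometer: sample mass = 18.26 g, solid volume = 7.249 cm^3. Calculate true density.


TD = 18.26 / 7.249 = 2.519 g/cm^3

2.519


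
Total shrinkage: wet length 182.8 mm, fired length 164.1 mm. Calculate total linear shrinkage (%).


TS = (182.8 - 164.1) / 182.8 * 100 = 10.23%

10.23


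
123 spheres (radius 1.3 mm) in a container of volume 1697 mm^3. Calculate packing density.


V_sphere = 4/3*pi*1.3^3 = 9.2028 mm^3
Total V = 123*9.2028 = 1131.9444 mm^3
PD = 1131.9444 / 1697 = 0.667

0.667


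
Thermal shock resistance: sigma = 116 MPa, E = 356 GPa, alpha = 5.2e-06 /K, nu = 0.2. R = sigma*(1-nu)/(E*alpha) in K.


R = 116*(1-0.2)/(356*1000*5.2e-06) = 50 K

50


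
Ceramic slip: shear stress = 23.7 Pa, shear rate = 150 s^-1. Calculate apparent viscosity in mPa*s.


eta = tau/gamma * 1000 = 23.7/150 * 1000 = 158.0 mPa*s

158.0


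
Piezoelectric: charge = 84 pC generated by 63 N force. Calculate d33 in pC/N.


d33 = 84 / 63 = 1.3 pC/N

1.3


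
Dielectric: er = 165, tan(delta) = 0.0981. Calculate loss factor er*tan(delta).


Loss = 165 * 0.0981 = 16.187

16.187


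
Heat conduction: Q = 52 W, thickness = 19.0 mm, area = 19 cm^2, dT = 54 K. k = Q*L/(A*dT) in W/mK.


k = 52*19.0/1000/(19/10000*54) = 9.63 W/mK

9.63


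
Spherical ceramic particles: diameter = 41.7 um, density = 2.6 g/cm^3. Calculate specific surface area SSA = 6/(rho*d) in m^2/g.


SSA = 6 / (2.6 * 41.7) = 0.055 m^2/g

0.055


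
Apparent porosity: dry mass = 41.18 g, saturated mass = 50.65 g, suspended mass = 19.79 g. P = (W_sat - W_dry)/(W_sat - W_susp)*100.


P = (50.65 - 41.18) / (50.65 - 19.79) * 100 = 9.47 / 30.86 * 100 = 30.7%

30.7


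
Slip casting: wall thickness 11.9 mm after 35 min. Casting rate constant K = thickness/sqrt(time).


K = 11.9 / sqrt(35) = 11.9 / 5.9161 = 2.011 mm/min^0.5

2.011


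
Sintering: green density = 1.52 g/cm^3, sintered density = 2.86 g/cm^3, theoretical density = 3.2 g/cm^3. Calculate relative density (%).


Relative = 2.86 / 3.2 * 100 = 89.4%

89.4


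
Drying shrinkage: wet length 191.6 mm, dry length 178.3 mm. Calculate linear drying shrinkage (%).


DS = (191.6 - 178.3) / 191.6 * 100 = 6.94%

6.94


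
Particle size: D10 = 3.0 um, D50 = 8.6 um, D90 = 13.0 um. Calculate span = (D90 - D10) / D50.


Span = (13.0 - 3.0) / 8.6 = 10.0 / 8.6 = 1.163

1.163


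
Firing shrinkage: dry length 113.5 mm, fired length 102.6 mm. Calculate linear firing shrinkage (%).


FS = (113.5 - 102.6) / 113.5 * 100 = 9.6%

9.6


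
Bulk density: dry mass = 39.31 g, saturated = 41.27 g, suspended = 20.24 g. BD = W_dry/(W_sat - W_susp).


BD = 39.31 / (41.27 - 20.24) = 39.31 / 21.03 = 1.869 g/cm^3

1.869


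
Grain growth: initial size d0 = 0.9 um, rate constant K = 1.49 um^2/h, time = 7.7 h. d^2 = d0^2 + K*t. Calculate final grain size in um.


d^2 = 0.9^2 + 1.49*7.7 = 12.283
d = sqrt(12.283) = 3.5 um

3.5


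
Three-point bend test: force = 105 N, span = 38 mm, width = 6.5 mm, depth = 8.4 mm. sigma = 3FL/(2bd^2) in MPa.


sigma = 3*105*38/(2*6.5*8.4^2) = 13.0 MPa

13.0


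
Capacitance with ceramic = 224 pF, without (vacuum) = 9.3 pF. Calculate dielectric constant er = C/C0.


er = 224 / 9.3 = 24.09

24.09


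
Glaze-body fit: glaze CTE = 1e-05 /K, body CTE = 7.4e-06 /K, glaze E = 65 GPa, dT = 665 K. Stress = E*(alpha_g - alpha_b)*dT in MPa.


Stress = 65*1000*(1e-05 - 7.4e-06)*665 = 112.4 MPa

112.4


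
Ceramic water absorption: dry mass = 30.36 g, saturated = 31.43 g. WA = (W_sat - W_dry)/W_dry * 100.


WA = (31.43 - 30.36) / 30.36 * 100 = 3.52%

3.52


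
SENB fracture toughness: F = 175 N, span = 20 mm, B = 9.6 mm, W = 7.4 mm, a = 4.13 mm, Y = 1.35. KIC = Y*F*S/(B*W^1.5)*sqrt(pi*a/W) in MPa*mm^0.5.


KIC = 1.35*175*20/(9.6*7.4^1.5)*sqrt(pi*4.13/7.4) = 32.38

32.38


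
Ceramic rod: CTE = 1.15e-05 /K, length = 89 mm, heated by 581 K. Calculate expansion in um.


dL = 1.15e-05 * 89 * 581 * 1000 = 594.654 um

594.654


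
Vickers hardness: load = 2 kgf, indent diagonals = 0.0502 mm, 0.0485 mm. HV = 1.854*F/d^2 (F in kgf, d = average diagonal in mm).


d_avg = (0.0502+0.0485)/2 = 0.04935 mm
HV = 1.854*2/0.04935^2 = 1523

1523
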